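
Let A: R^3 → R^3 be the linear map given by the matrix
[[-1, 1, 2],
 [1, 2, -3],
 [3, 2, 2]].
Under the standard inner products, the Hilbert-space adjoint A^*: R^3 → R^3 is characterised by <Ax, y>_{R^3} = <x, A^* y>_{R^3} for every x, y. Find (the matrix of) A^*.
A^* = A^T =
[[-1, 1, 3],
 [1, 2, 2],
 [2, -3, 2]]

For real matrices with standard dot products, the defining identity <Ax, y> = <x, A^* y> gives (Ax)^T y = x^T (A^*) y, i.e. x^T A^T y = x^T (A^*) y. Since this holds for all x, y, we must have A^* = A^T. Therefore
A^* =
[[-1, 1, 3],
 [1, 2, 2],
 [2, -3, 2]].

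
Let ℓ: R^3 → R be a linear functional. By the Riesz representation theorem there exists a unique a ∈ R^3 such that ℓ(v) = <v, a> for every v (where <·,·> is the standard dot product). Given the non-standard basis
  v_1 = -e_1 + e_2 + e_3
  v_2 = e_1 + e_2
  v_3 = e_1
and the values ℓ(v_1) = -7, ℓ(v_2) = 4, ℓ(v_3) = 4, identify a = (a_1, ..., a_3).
a = (4, 0, -3)

Write a = (a_1, ..., a_3) in the standard basis. For each basis vector v_i, ℓ(v_i) = <v_i, a> is a linear equation in the a_j's. Collect the n equations into a matrix system V a = ℓ, where row i of V is v_i (expressed in the standard basis). Since V is invertible (lower-triangular with 1s on the diagonal, up to permutation), solve by back-substitution:
  V =
[[-1, 1, 1],
 [1, 1, 0],
 [1, 0, 0]]
  V a = (-7, 4, 4)
Solving gives a = (4, 0, -3).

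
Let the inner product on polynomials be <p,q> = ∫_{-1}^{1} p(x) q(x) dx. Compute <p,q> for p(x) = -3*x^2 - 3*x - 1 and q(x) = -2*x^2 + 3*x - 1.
<p,q> = 26/15

Expand the product: p(x)·q(x) = 6*x^4 - 3*x^3 - 4*x^2 + 1.
∫_{-1}^{1} of each monomial x^k gives [2/(k+1) if k even, 0 if k odd]. Integrating term-by-term (or equivalently evaluating the antiderivative F(x) = 6*x^5/5 - 3*x^4/4 - 4*x^3/3 + x at the endpoints):
  F(1) − F(−1) = 7/60 − (-97/60) = 26/15.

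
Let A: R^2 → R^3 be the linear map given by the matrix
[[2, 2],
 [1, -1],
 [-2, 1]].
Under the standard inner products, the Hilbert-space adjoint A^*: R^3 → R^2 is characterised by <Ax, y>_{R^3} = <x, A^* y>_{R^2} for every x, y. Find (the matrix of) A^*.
A^* = A^T =
[[2, 1, -2],
 [2, -1, 1]]

For real matrices with standard dot products, the defining identity <Ax, y> = <x, A^* y> gives (Ax)^T y = x^T (A^*) y, i.e. x^T A^T y = x^T (A^*) y. Since this holds for all x, y, we must have A^* = A^T. Therefore
A^* =
[[2, 1, -2],
 [2, -1, 1]].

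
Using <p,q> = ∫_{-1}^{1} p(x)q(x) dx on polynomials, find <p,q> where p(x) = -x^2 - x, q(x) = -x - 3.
<p,q> = 8/3

Expand the product: p(x)·q(x) = x^3 + 4*x^2 + 3*x.
∫_{-1}^{1} of each monomial x^k gives [2/(k+1) if k even, 0 if k odd]. Integrating term-by-term (or equivalently evaluating the antiderivative F(x) = x^4/4 + 4*x^3/3 + 3*x^2/2 at the endpoints):
  F(1) − F(−1) = 37/12 − (5/12) = 8/3.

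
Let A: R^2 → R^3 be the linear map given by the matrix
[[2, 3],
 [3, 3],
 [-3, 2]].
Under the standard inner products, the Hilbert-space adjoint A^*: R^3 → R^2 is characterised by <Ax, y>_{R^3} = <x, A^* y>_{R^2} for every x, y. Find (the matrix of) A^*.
A^* = A^T =
[[2, 3, -3],
 [3, 3, 2]]

For real matrices with standard dot products, the defining identity <Ax, y> = <x, A^* y> gives (Ax)^T y = x^T (A^*) y, i.e. x^T A^T y = x^T (A^*) y. Since this holds for all x, y, we must have A^* = A^T. Therefore
A^* =
[[2, 3, -3],
 [3, 3, 2]].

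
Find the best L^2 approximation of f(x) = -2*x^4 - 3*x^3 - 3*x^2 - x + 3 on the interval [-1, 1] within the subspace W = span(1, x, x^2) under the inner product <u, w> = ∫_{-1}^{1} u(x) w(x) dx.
g(x) = -33*x^2/7 - 14*x/5 + 111/35

The best approximation g ∈ W is the orthogonal projection of f onto W. Writing g = a_0 + a_1 x + a_2 x^2, the coefficients solve the normal equations G · a = b where
  G_{ij} = <φ_i, φ_j> and b_i = <f, φ_i>, with φ_0 = 1, φ_1 = x, φ_2 = x^2.
G =
  [2, 0, 2/3]
  [0, 2/3, 0]
  [2/3, 0, 2/5],
b = (16/5, -28/15, 8/35).
Solving gives a_0 = 111/35, a_1 = -14/5, a_2 = -33/7, so
  g(x) = -33*x^2/7 - 14*x/5 + 111/35.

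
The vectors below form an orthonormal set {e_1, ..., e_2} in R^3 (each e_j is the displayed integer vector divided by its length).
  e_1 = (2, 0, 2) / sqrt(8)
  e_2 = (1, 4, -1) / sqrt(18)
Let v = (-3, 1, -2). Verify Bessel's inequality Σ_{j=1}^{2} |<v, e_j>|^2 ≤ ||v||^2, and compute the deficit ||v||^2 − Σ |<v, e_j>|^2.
Σ |<v, e_j>|^2 = 13; ||v||^2 = 14; deficit = 1

Write each e_j = u_j / sqrt(<u_j, u_j>) where u_j is the displayed integer vector. Then <v, e_j> = <v, u_j> / sqrt(<u_j, u_j>), so |<v, e_j>|^2 = <v, u_j>^2 / <u_j, u_j>.
Coefficients: <v, e_1> = -10/sqrt(8), <v, e_2> = 3/sqrt(18).
Square and sum: Σ |<v, e_j>|^2 = 13.
Compute ||v||^2 = v·v = 14.
Deficit = 14 − 13 = 1 ≥ 0, confirming Bessel's inequality. (The deficit equals ||v − Σ <v,e_j> e_j||^2, the squared distance from v to span{e_j}.)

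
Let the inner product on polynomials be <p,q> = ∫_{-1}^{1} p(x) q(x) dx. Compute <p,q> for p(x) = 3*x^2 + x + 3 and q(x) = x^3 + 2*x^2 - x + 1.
<p,q> = 212/15

Expand the product: p(x)·q(x) = 3*x^5 + 7*x^4 + 2*x^3 + 8*x^2 - 2*x + 3.
∫_{-1}^{1} of each monomial x^k gives [2/(k+1) if k even, 0 if k odd]. Integrating term-by-term (or equivalently evaluating the antiderivative F(x) = x^6/2 + 7*x^5/5 + x^4/2 + 8*x^3/3 - x^2 + 3*x at the endpoints):
  F(1) − F(−1) = 106/15 − (-106/15) = 212/15.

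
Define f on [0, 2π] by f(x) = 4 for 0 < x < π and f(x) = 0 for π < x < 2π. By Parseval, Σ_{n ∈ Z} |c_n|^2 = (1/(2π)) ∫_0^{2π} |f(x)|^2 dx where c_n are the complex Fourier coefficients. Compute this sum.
Σ |c_n|^2 = 8

Parseval equates the L^2 energy of f (normalised by 1/(2π)) with the ℓ^2 sum of its Fourier coefficients: (1/(2π)) ∫_0^{2π} |f|^2 = Σ |c_n|^2.
Compute the left side: (1/(2π)) [∫_0^π 4^2 dx + ∫_π^{2π} 0^2 dx] = (1/(2π)) · (16π + 0π) = (16 + 0)/2 = 8.
So Σ_{n ∈ Z} |c_n|^2 = 8.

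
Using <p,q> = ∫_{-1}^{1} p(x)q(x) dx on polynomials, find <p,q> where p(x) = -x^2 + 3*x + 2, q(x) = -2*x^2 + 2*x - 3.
<p,q> = -118/15

Expand the product: p(x)·q(x) = 2*x^4 - 8*x^3 + 5*x^2 - 5*x - 6.
∫_{-1}^{1} of each monomial x^k gives [2/(k+1) if k even, 0 if k odd]. Integrating term-by-term (or equivalently evaluating the antiderivative F(x) = 2*x^5/5 - 2*x^4 + 5*x^3/3 - 5*x^2/2 - 6*x at the endpoints):
  F(1) − F(−1) = -253/30 − (-17/30) = -118/15.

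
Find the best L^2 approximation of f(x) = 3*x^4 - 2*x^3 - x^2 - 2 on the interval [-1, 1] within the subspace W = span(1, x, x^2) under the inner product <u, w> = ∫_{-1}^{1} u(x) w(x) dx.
g(x) = 11*x^2/7 - 6*x/5 - 79/35

The best approximation g ∈ W is the orthogonal projection of f onto W. Writing g = a_0 + a_1 x + a_2 x^2, the coefficients solve the normal equations G · a = b where
  G_{ij} = <φ_i, φ_j> and b_i = <f, φ_i>, with φ_0 = 1, φ_1 = x, φ_2 = x^2.
G =
  [2, 0, 2/3]
  [0, 2/3, 0]
  [2/3, 0, 2/5],
b = (-52/15, -4/5, -92/105).
Solving gives a_0 = -79/35, a_1 = -6/5, a_2 = 11/7, so
  g(x) = 11*x^2/7 - 6*x/5 - 79/35.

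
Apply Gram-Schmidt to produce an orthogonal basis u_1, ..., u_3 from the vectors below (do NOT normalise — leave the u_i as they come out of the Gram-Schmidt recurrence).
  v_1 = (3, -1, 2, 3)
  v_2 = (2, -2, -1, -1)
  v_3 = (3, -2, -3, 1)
Orthogonal basis:
  u_1 = (3, -1, 2, 3)
  u_2 = (37/23, -43/23, -29/23, -32/23)
  u_3 = (27/221, 106/221, -499/221, 341/221)

Apply the Gram-Schmidt recurrence
  u_1 = v_1
  u_i = v_i − Σ_{j<i} ((v_i · u_j) / (u_j · u_j)) · u_j.

Step by step this gives:
  u_1 = (3, -1, 2, 3)
  u_2 = (37/23, -43/23, -29/23, -32/23)
  u_3 = (27/221, 106/221, -499/221, 341/221)

Orthogonality check:
  u_2 · u_1 = 0 (should be 0)
  u_3 · u_1 = 0 (should be 0)
  u_3 · u_2 = 0 (should be 0)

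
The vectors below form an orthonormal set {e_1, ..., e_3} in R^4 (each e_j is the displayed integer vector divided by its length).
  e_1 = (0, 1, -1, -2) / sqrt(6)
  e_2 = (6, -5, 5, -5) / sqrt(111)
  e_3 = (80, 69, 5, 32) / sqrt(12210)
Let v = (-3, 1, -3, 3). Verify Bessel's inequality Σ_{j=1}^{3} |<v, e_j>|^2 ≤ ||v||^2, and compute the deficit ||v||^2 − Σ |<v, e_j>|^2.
Σ |<v, e_j>|^2 = 293/11; ||v||^2 = 28; deficit = 15/11

Write each e_j = u_j / sqrt(<u_j, u_j>) where u_j is the displayed integer vector. Then <v, e_j> = <v, u_j> / sqrt(<u_j, u_j>), so |<v, e_j>|^2 = <v, u_j>^2 / <u_j, u_j>.
Coefficients: <v, e_1> = -2/sqrt(6), <v, e_2> = -53/sqrt(111), <v, e_3> = -90/sqrt(12210).
Square and sum: Σ |<v, e_j>|^2 = 293/11.
Compute ||v||^2 = v·v = 28.
Deficit = 28 − 293/11 = 15/11 ≥ 0, confirming Bessel's inequality. (The deficit equals ||v − Σ <v,e_j> e_j||^2, the squared distance from v to span{e_j}.)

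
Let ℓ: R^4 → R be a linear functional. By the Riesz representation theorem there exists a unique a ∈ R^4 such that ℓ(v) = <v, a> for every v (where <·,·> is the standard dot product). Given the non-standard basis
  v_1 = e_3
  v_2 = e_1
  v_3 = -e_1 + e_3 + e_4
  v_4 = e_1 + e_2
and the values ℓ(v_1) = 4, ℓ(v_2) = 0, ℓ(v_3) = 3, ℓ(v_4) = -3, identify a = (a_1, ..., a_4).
a = (0, -3, 4, -1)

Write a = (a_1, ..., a_4) in the standard basis. For each basis vector v_i, ℓ(v_i) = <v_i, a> is a linear equation in the a_j's. Collect the n equations into a matrix system V a = ℓ, where row i of V is v_i (expressed in the standard basis). Since V is invertible (lower-triangular with 1s on the diagonal, up to permutation), solve by back-substitution:
  V =
[[0, 0, 1, 0],
 [1, 0, 0, 0],
 [-1, 0, 1, 1],
 [1, 1, 0, 0]]
  V a = (4, 0, 3, -3)
Solving gives a = (0, -3, 4, -1).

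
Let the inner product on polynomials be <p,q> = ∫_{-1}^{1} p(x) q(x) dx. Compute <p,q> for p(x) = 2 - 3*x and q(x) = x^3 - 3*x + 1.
<p,q> = 44/5

Expand the product: p(x)·q(x) = -3*x^4 + 2*x^3 + 9*x^2 - 9*x + 2.
∫_{-1}^{1} of each monomial x^k gives [2/(k+1) if k even, 0 if k odd]. Integrating term-by-term (or equivalently evaluating the antiderivative F(x) = -3*x^5/5 + x^4/2 + 3*x^3 - 9*x^2/2 + 2*x at the endpoints):
  F(1) − F(−1) = 2/5 − (-42/5) = 44/5.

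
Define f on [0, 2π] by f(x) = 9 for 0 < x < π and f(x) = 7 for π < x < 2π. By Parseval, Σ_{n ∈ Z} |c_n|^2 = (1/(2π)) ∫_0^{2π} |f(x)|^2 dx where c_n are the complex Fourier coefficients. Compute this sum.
Σ |c_n|^2 = 65

Parseval equates the L^2 energy of f (normalised by 1/(2π)) with the ℓ^2 sum of its Fourier coefficients: (1/(2π)) ∫_0^{2π} |f|^2 = Σ |c_n|^2.
Compute the left side: (1/(2π)) [∫_0^π 9^2 dx + ∫_π^{2π} 7^2 dx] = (1/(2π)) · (81π + 49π) = (81 + 49)/2 = 65.
So Σ_{n ∈ Z} |c_n|^2 = 65.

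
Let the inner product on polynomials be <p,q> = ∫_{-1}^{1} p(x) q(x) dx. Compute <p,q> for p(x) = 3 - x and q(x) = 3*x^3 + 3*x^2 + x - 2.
<p,q> = -118/15

Expand the product: p(x)·q(x) = -3*x^4 + 6*x^3 + 8*x^2 + 5*x - 6.
∫_{-1}^{1} of each monomial x^k gives [2/(k+1) if k even, 0 if k odd]. Integrating term-by-term (or equivalently evaluating the antiderivative F(x) = -3*x^5/5 + 3*x^4/2 + 8*x^3/3 + 5*x^2/2 - 6*x at the endpoints):
  F(1) − F(−1) = 1/15 − (119/15) = -118/15.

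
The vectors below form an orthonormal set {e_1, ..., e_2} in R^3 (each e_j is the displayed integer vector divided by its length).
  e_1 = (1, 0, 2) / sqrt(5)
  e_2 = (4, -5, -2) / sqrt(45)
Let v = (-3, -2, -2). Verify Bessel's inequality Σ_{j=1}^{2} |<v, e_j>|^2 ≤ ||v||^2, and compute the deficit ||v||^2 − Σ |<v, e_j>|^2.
Σ |<v, e_j>|^2 = 89/9; ||v||^2 = 17; deficit = 64/9

Write each e_j = u_j / sqrt(<u_j, u_j>) where u_j is the displayed integer vector. Then <v, e_j> = <v, u_j> / sqrt(<u_j, u_j>), so |<v, e_j>|^2 = <v, u_j>^2 / <u_j, u_j>.
Coefficients: <v, e_1> = -7/sqrt(5), <v, e_2> = 2/sqrt(45).
Square and sum: Σ |<v, e_j>|^2 = 89/9.
Compute ||v||^2 = v·v = 17.
Deficit = 17 − 89/9 = 64/9 ≥ 0, confirming Bessel's inequality. (The deficit equals ||v − Σ <v,e_j> e_j||^2, the squared distance from v to span{e_j}.)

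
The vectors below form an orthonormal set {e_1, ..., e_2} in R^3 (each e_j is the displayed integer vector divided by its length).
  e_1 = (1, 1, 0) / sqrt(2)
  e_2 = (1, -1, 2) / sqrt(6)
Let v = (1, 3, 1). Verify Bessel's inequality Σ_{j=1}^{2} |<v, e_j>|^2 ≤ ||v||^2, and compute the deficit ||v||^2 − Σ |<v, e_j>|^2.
Σ |<v, e_j>|^2 = 8; ||v||^2 = 11; deficit = 3

Write each e_j = u_j / sqrt(<u_j, u_j>) where u_j is the displayed integer vector. Then <v, e_j> = <v, u_j> / sqrt(<u_j, u_j>), so |<v, e_j>|^2 = <v, u_j>^2 / <u_j, u_j>.
Coefficients: <v, e_1> = 4/sqrt(2), <v, e_2> = 0/sqrt(6).
Square and sum: Σ |<v, e_j>|^2 = 8.
Compute ||v||^2 = v·v = 11.
Deficit = 11 − 8 = 3 ≥ 0, confirming Bessel's inequality. (The deficit equals ||v − Σ <v,e_j> e_j||^2, the squared distance from v to span{e_j}.)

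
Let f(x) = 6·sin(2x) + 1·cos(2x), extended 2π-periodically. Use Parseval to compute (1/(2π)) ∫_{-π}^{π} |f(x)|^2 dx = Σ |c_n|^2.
Σ |c_n|^2 = 37/2

Expand |f|^2 and use orthogonality of {sin(nx), cos(mx)} on [-π, π]:
  ∫_{-π}^{π} sin(nx)^2 dx = π, ∫ cos(mx)^2 dx = π, and cross terms integrate to 0.
So ∫_{-π}^{π} f(x)^2 dx = 6^2 · π + 1^2 · π = (36 + 1)π.
Divide by 2π: (36 + 1)/2 = 37/2.
By Parseval, this equals Σ |c_n|^2.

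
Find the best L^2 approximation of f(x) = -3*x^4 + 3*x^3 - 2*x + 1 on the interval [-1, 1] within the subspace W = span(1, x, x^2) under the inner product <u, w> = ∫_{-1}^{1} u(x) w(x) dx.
g(x) = -18*x^2/7 - x/5 + 44/35

The best approximation g ∈ W is the orthogonal projection of f onto W. Writing g = a_0 + a_1 x + a_2 x^2, the coefficients solve the normal equations G · a = b where
  G_{ij} = <φ_i, φ_j> and b_i = <f, φ_i>, with φ_0 = 1, φ_1 = x, φ_2 = x^2.
G =
  [2, 0, 2/3]
  [0, 2/3, 0]
  [2/3, 0, 2/5],
b = (4/5, -2/15, -4/21).
Solving gives a_0 = 44/35, a_1 = -1/5, a_2 = -18/7, so
  g(x) = -18*x^2/7 - x/5 + 44/35.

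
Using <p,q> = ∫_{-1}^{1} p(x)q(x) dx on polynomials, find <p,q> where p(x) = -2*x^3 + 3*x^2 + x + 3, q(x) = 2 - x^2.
<p,q> = 64/5

Expand the product: p(x)·q(x) = 2*x^5 - 3*x^4 - 5*x^3 + 3*x^2 + 2*x + 6.
∫_{-1}^{1} of each monomial x^k gives [2/(k+1) if k even, 0 if k odd]. Integrating term-by-term (or equivalently evaluating the antiderivative F(x) = x^6/3 - 3*x^5/5 - 5*x^4/4 + x^3 + x^2 + 6*x at the endpoints):
  F(1) − F(−1) = 389/60 − (-379/60) = 64/5.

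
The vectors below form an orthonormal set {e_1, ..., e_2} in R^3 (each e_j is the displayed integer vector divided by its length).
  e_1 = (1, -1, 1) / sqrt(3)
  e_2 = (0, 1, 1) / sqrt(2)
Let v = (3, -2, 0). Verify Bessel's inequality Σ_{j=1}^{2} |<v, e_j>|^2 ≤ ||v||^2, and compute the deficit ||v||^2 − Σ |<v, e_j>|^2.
Σ |<v, e_j>|^2 = 31/3; ||v||^2 = 13; deficit = 8/3

Write each e_j = u_j / sqrt(<u_j, u_j>) where u_j is the displayed integer vector. Then <v, e_j> = <v, u_j> / sqrt(<u_j, u_j>), so |<v, e_j>|^2 = <v, u_j>^2 / <u_j, u_j>.
Coefficients: <v, e_1> = 5/sqrt(3), <v, e_2> = -2/sqrt(2).
Square and sum: Σ |<v, e_j>|^2 = 31/3.
Compute ||v||^2 = v·v = 13.
Deficit = 13 − 31/3 = 8/3 ≥ 0, confirming Bessel's inequality. (The deficit equals ||v − Σ <v,e_j> e_j||^2, the squared distance from v to span{e_j}.)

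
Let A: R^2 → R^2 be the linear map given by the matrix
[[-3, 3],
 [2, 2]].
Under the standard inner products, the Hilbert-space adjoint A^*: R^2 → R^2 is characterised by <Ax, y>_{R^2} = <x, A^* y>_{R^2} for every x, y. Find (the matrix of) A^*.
A^* = A^T =
[[-3, 2],
 [3, 2]]

For real matrices with standard dot products, the defining identity <Ax, y> = <x, A^* y> gives (Ax)^T y = x^T (A^*) y, i.e. x^T A^T y = x^T (A^*) y. Since this holds for all x, y, we must have A^* = A^T. Therefore
A^* =
[[-3, 2],
 [3, 2]].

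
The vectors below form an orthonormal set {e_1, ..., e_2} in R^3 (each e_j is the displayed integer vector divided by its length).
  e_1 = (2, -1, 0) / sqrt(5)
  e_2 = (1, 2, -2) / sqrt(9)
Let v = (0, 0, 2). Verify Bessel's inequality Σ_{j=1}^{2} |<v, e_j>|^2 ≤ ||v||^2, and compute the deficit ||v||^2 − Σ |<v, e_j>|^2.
Σ |<v, e_j>|^2 = 16/9; ||v||^2 = 4; deficit = 20/9

Write each e_j = u_j / sqrt(<u_j, u_j>) where u_j is the displayed integer vector. Then <v, e_j> = <v, u_j> / sqrt(<u_j, u_j>), so |<v, e_j>|^2 = <v, u_j>^2 / <u_j, u_j>.
Coefficients: <v, e_1> = 0/sqrt(5), <v, e_2> = -4/sqrt(9).
Square and sum: Σ |<v, e_j>|^2 = 16/9.
Compute ||v||^2 = v·v = 4.
Deficit = 4 − 16/9 = 20/9 ≥ 0, confirming Bessel's inequality. (The deficit equals ||v − Σ <v,e_j> e_j||^2, the squared distance from v to span{e_j}.)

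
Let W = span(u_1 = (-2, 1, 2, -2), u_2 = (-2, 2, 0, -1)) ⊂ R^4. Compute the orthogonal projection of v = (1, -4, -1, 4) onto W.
proj_W(v) = (172/53, -140/53, -64/53, 118/53)

Set up U = [u_1 | ... | u_2] ∈ R^(4×2). The projector onto W = col(U) is P = U (U^T U)^(-1) U^T.
Compute U^T U =
  [13, 8]
  [8, 9],
and U^T v = (-16, -14).
Solve U^T U · c = U^T v for the coefficients: c = (-32/53, -54/53). The projection is proj_W(v) = U c.
Check: (v - proj_W(v)) · u_1 = 0  (should be 0).
Check: (v - proj_W(v)) · u_2 = 0  (should be 0).
Result: proj_W(v) = (172/53, -140/53, -64/53, 118/53).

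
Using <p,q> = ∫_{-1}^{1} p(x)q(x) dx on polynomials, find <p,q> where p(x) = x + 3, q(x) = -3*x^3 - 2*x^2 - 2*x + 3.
<p,q> = 172/15

Expand the product: p(x)·q(x) = -3*x^4 - 11*x^3 - 8*x^2 - 3*x + 9.
∫_{-1}^{1} of each monomial x^k gives [2/(k+1) if k even, 0 if k odd]. Integrating term-by-term (or equivalently evaluating the antiderivative F(x) = -3*x^5/5 - 11*x^4/4 - 8*x^3/3 - 3*x^2/2 + 9*x at the endpoints):
  F(1) − F(−1) = 89/60 − (-599/60) = 172/15.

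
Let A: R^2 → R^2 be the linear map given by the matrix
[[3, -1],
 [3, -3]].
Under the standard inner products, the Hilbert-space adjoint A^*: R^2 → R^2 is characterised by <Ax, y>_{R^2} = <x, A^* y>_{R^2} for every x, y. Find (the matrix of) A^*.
A^* = A^T =
[[3, 3],
 [-1, -3]]

For real matrices with standard dot products, the defining identity <Ax, y> = <x, A^* y> gives (Ax)^T y = x^T (A^*) y, i.e. x^T A^T y = x^T (A^*) y. Since this holds for all x, y, we must have A^* = A^T. Therefore
A^* =
[[3, 3],
 [-1, -3]].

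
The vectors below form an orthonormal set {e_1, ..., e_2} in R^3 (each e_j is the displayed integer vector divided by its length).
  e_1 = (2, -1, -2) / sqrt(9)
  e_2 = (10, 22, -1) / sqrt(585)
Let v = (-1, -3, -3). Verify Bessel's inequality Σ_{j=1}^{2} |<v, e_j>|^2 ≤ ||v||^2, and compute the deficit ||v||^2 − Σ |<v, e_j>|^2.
Σ |<v, e_j>|^2 = 946/65; ||v||^2 = 19; deficit = 289/65

Write each e_j = u_j / sqrt(<u_j, u_j>) where u_j is the displayed integer vector. Then <v, e_j> = <v, u_j> / sqrt(<u_j, u_j>), so |<v, e_j>|^2 = <v, u_j>^2 / <u_j, u_j>.
Coefficients: <v, e_1> = 7/sqrt(9), <v, e_2> = -73/sqrt(585).
Square and sum: Σ |<v, e_j>|^2 = 946/65.
Compute ||v||^2 = v·v = 19.
Deficit = 19 − 946/65 = 289/65 ≥ 0, confirming Bessel's inequality. (The deficit equals ||v − Σ <v,e_j> e_j||^2, the squared distance from v to span{e_j}.)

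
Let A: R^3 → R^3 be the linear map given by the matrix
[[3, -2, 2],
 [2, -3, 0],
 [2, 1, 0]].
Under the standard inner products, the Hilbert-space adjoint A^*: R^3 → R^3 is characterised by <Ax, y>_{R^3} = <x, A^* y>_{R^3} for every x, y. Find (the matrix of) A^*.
A^* = A^T =
[[3, 2, 2],
 [-2, -3, 1],
 [2, 0, 0]]

For real matrices with standard dot products, the defining identity <Ax, y> = <x, A^* y> gives (Ax)^T y = x^T (A^*) y, i.e. x^T A^T y = x^T (A^*) y. Since this holds for all x, y, we must have A^* = A^T. Therefore
A^* =
[[3, 2, 2],
 [-2, -3, 1],
 [2, 0, 0]].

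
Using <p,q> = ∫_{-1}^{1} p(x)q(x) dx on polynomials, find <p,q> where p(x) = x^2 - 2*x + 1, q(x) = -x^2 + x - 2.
<p,q> = -116/15

Expand the product: p(x)·q(x) = -x^4 + 3*x^3 - 5*x^2 + 5*x - 2.
∫_{-1}^{1} of each monomial x^k gives [2/(k+1) if k even, 0 if k odd]. Integrating term-by-term (or equivalently evaluating the antiderivative F(x) = -x^5/5 + 3*x^4/4 - 5*x^3/3 + 5*x^2/2 - 2*x at the endpoints):
  F(1) − F(−1) = -37/60 − (427/60) = -116/15.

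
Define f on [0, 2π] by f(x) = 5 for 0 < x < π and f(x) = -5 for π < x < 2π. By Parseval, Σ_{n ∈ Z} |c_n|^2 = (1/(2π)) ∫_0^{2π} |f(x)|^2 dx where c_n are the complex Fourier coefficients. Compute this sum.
Σ |c_n|^2 = 25

Parseval equates the L^2 energy of f (normalised by 1/(2π)) with the ℓ^2 sum of its Fourier coefficients: (1/(2π)) ∫_0^{2π} |f|^2 = Σ |c_n|^2.
Compute the left side: (1/(2π)) [∫_0^π 5^2 dx + ∫_π^{2π} (-5)^2 dx] = (1/(2π)) · (25π + 25π) = (25 + 25)/2 = 25.
So Σ_{n ∈ Z} |c_n|^2 = 25.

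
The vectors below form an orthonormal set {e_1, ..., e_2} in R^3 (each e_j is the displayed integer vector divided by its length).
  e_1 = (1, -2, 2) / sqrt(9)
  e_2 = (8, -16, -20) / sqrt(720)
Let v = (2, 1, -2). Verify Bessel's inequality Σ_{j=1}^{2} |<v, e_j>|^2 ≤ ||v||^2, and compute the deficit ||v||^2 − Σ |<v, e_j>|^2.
Σ |<v, e_j>|^2 = 4; ||v||^2 = 9; deficit = 5

Write each e_j = u_j / sqrt(<u_j, u_j>) where u_j is the displayed integer vector. Then <v, e_j> = <v, u_j> / sqrt(<u_j, u_j>), so |<v, e_j>|^2 = <v, u_j>^2 / <u_j, u_j>.
Coefficients: <v, e_1> = -4/sqrt(9), <v, e_2> = 40/sqrt(720).
Square and sum: Σ |<v, e_j>|^2 = 4.
Compute ||v||^2 = v·v = 9.
Deficit = 9 − 4 = 5 ≥ 0, confirming Bessel's inequality. (The deficit equals ||v − Σ <v,e_j> e_j||^2, the squared distance from v to span{e_j}.)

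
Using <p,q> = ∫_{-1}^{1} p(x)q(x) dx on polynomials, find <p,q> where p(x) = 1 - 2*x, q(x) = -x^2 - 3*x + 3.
<p,q> = 28/3

Expand the product: p(x)·q(x) = 2*x^3 + 5*x^2 - 9*x + 3.
∫_{-1}^{1} of each monomial x^k gives [2/(k+1) if k even, 0 if k odd]. Integrating term-by-term (or equivalently evaluating the antiderivative F(x) = x^4/2 + 5*x^3/3 - 9*x^2/2 + 3*x at the endpoints):
  F(1) − F(−1) = 2/3 − (-26/3) = 28/3.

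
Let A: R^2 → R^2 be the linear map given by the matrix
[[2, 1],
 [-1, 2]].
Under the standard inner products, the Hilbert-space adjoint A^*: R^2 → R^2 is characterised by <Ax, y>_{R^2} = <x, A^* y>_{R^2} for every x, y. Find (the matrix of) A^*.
A^* = A^T =
[[2, -1],
 [1, 2]]

For real matrices with standard dot products, the defining identity <Ax, y> = <x, A^* y> gives (Ax)^T y = x^T (A^*) y, i.e. x^T A^T y = x^T (A^*) y. Since this holds for all x, y, we must have A^* = A^T. Therefore
A^* =
[[2, -1],
 [1, 2]].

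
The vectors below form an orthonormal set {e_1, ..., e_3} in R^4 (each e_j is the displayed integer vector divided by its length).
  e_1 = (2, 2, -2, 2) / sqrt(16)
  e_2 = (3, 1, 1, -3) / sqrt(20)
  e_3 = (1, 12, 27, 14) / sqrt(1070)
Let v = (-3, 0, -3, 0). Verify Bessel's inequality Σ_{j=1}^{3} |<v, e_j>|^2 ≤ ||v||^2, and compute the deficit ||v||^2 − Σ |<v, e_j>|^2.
Σ |<v, e_j>|^2 = 1476/107; ||v||^2 = 18; deficit = 450/107

Write each e_j = u_j / sqrt(<u_j, u_j>) where u_j is the displayed integer vector. Then <v, e_j> = <v, u_j> / sqrt(<u_j, u_j>), so |<v, e_j>|^2 = <v, u_j>^2 / <u_j, u_j>.
Coefficients: <v, e_1> = 0/sqrt(16), <v, e_2> = -12/sqrt(20), <v, e_3> = -84/sqrt(1070).
Square and sum: Σ |<v, e_j>|^2 = 1476/107.
Compute ||v||^2 = v·v = 18.
Deficit = 18 − 1476/107 = 450/107 ≥ 0, confirming Bessel's inequality. (The deficit equals ||v − Σ <v,e_j> e_j||^2, the squared distance from v to span{e_j}.)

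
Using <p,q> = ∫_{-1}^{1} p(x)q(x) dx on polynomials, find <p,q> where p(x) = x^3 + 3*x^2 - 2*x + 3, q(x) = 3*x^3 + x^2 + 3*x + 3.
<p,q> = 160/7

Expand the product: p(x)·q(x) = 3*x^6 + 10*x^5 + 19*x^3 + 6*x^2 + 3*x + 9.
∫_{-1}^{1} of each monomial x^k gives [2/(k+1) if k even, 0 if k odd]. Integrating term-by-term (or equivalently evaluating the antiderivative F(x) = 3*x^7/7 + 5*x^6/3 + 19*x^4/4 + 2*x^3 + 3*x^2/2 + 9*x at the endpoints):
  F(1) − F(−1) = 1625/84 − (-295/84) = 160/7.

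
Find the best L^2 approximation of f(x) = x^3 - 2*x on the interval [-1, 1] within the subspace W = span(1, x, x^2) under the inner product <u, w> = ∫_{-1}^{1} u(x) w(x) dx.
g(x) = -7*x/5

The best approximation g ∈ W is the orthogonal projection of f onto W. Writing g = a_0 + a_1 x + a_2 x^2, the coefficients solve the normal equations G · a = b where
  G_{ij} = <φ_i, φ_j> and b_i = <f, φ_i>, with φ_0 = 1, φ_1 = x, φ_2 = x^2.
G =
  [2, 0, 2/3]
  [0, 2/3, 0]
  [2/3, 0, 2/5],
b = (0, -14/15, 0).
Solving gives a_0 = 0, a_1 = -7/5, a_2 = 0, so
  g(x) = -7*x/5.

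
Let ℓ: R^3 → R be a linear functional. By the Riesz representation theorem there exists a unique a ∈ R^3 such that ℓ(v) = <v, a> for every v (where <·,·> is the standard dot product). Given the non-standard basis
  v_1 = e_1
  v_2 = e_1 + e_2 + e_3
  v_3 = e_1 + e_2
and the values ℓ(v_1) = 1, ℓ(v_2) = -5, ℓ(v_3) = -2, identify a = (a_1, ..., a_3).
a = (1, -3, -3)

Write a = (a_1, ..., a_3) in the standard basis. For each basis vector v_i, ℓ(v_i) = <v_i, a> is a linear equation in the a_j's. Collect the n equations into a matrix system V a = ℓ, where row i of V is v_i (expressed in the standard basis). Since V is invertible (lower-triangular with 1s on the diagonal, up to permutation), solve by back-substitution:
  V =
[[1, 0, 0],
 [1, 1, 1],
 [1, 1, 0]]
  V a = (1, -5, -2)
Solving gives a = (1, -3, -3).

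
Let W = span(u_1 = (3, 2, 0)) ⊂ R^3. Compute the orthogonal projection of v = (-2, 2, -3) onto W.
proj_W(v) = (-6/13, -4/13, 0)

Set up U = [u_1 | ... | u_1] ∈ R^(3×1). The projector onto W = col(U) is P = U (U^T U)^(-1) U^T.
Compute U^T U =
  [13],
and U^T v = (-2).
Solve U^T U · c = U^T v for the coefficients: c = (-2/13). The projection is proj_W(v) = U c.
Check: (v - proj_W(v)) · u_1 = 0  (should be 0).
Result: proj_W(v) = (-6/13, -4/13, 0).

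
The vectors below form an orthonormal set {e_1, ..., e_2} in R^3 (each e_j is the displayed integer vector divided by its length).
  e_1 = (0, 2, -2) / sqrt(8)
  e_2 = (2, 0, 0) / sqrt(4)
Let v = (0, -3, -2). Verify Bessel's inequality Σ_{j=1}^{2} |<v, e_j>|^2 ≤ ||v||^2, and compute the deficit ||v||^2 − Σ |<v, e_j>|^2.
Σ |<v, e_j>|^2 = 1/2; ||v||^2 = 13; deficit = 25/2

Write each e_j = u_j / sqrt(<u_j, u_j>) where u_j is the displayed integer vector. Then <v, e_j> = <v, u_j> / sqrt(<u_j, u_j>), so |<v, e_j>|^2 = <v, u_j>^2 / <u_j, u_j>.
Coefficients: <v, e_1> = -2/sqrt(8), <v, e_2> = 0/sqrt(4).
Square and sum: Σ |<v, e_j>|^2 = 1/2.
Compute ||v||^2 = v·v = 13.
Deficit = 13 − 1/2 = 25/2 ≥ 0, confirming Bessel's inequality. (The deficit equals ||v − Σ <v,e_j> e_j||^2, the squared distance from v to span{e_j}.)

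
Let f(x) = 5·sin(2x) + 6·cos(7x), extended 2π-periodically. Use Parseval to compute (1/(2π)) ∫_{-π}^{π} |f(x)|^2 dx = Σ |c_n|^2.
Σ |c_n|^2 = 61/2

Expand |f|^2 and use orthogonality of {sin(nx), cos(mx)} on [-π, π]:
  ∫_{-π}^{π} sin(nx)^2 dx = π, ∫ cos(mx)^2 dx = π, and cross terms integrate to 0.
So ∫_{-π}^{π} f(x)^2 dx = 5^2 · π + 6^2 · π = (25 + 36)π.
Divide by 2π: (25 + 36)/2 = 61/2.
By Parseval, this equals Σ |c_n|^2.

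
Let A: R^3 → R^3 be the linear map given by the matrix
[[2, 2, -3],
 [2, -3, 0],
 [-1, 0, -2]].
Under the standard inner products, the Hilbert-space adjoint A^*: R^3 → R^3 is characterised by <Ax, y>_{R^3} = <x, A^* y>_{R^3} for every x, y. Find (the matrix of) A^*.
A^* = A^T =
[[2, 2, -1],
 [2, -3, 0],
 [-3, 0, -2]]

For real matrices with standard dot products, the defining identity <Ax, y> = <x, A^* y> gives (Ax)^T y = x^T (A^*) y, i.e. x^T A^T y = x^T (A^*) y. Since this holds for all x, y, we must have A^* = A^T. Therefore
A^* =
[[2, 2, -1],
 [2, -3, 0],
 [-3, 0, -2]].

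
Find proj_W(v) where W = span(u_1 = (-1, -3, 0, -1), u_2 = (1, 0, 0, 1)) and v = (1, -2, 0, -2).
proj_W(v) = (-1/2, -2, 0, -1/2)

Set up U = [u_1 | ... | u_2] ∈ R^(4×2). The projector onto W = col(U) is P = U (U^T U)^(-1) U^T.
Compute U^T U =
  [11, -2]
  [-2, 2],
and U^T v = (7, -1).
Solve U^T U · c = U^T v for the coefficients: c = (2/3, 1/6). The projection is proj_W(v) = U c.
Check: (v - proj_W(v)) · u_1 = 0  (should be 0).
Check: (v - proj_W(v)) · u_2 = 0  (should be 0).
Result: proj_W(v) = (-1/2, -2, 0, -1/2).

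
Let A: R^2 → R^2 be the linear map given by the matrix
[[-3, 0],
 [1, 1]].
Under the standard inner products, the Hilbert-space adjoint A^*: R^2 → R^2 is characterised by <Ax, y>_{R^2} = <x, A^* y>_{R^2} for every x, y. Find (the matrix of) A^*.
A^* = A^T =
[[-3, 1],
 [0, 1]]

For real matrices with standard dot products, the defining identity <Ax, y> = <x, A^* y> gives (Ax)^T y = x^T (A^*) y, i.e. x^T A^T y = x^T (A^*) y. Since this holds for all x, y, we must have A^* = A^T. Therefore
A^* =
[[-3, 1],
 [0, 1]].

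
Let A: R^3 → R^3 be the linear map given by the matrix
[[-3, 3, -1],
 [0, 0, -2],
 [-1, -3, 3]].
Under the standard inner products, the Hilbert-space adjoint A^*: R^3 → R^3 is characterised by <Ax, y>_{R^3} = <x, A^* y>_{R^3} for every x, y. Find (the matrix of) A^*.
A^* = A^T =
[[-3, 0, -1],
 [3, 0, -3],
 [-1, -2, 3]]

For real matrices with standard dot products, the defining identity <Ax, y> = <x, A^* y> gives (Ax)^T y = x^T (A^*) y, i.e. x^T A^T y = x^T (A^*) y. Since this holds for all x, y, we must have A^* = A^T. Therefore
A^* =
[[-3, 0, -1],
 [3, 0, -3],
 [-1, -2, 3]].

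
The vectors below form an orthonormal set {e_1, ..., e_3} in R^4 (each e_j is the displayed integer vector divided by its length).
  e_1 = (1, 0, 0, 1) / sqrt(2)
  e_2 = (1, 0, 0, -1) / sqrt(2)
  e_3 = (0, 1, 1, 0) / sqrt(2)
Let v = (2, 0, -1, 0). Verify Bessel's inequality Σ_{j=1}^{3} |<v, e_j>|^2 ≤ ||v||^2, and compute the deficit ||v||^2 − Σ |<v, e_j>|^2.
Σ |<v, e_j>|^2 = 9/2; ||v||^2 = 5; deficit = 1/2

Write each e_j = u_j / sqrt(<u_j, u_j>) where u_j is the displayed integer vector. Then <v, e_j> = <v, u_j> / sqrt(<u_j, u_j>), so |<v, e_j>|^2 = <v, u_j>^2 / <u_j, u_j>.
Coefficients: <v, e_1> = 2/sqrt(2), <v, e_2> = 2/sqrt(2), <v, e_3> = -1/sqrt(2).
Square and sum: Σ |<v, e_j>|^2 = 9/2.
Compute ||v||^2 = v·v = 5.
Deficit = 5 − 9/2 = 1/2 ≥ 0, confirming Bessel's inequality. (The deficit equals ||v − Σ <v,e_j> e_j||^2, the squared distance from v to span{e_j}.)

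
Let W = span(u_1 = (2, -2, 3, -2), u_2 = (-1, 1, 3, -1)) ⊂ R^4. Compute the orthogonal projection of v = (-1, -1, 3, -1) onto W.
proj_W(v) = (-9/203, 9/203, 585/203, -257/203)

Set up U = [u_1 | ... | u_2] ∈ R^(4×2). The projector onto W = col(U) is P = U (U^T U)^(-1) U^T.
Compute U^T U =
  [21, 7]
  [7, 12],
and U^T v = (11, 10).
Solve U^T U · c = U^T v for the coefficients: c = (62/203, 19/29). The projection is proj_W(v) = U c.
Check: (v - proj_W(v)) · u_1 = 0  (should be 0).
Check: (v - proj_W(v)) · u_2 = 0  (should be 0).
Result: proj_W(v) = (-9/203, 9/203, 585/203, -257/203).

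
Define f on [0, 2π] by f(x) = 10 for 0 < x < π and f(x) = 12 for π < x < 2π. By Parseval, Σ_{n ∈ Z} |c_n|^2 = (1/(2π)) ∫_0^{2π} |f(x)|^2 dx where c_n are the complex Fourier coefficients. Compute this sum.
Σ |c_n|^2 = 122

Parseval equates the L^2 energy of f (normalised by 1/(2π)) with the ℓ^2 sum of its Fourier coefficients: (1/(2π)) ∫_0^{2π} |f|^2 = Σ |c_n|^2.
Compute the left side: (1/(2π)) [∫_0^π 10^2 dx + ∫_π^{2π} 12^2 dx] = (1/(2π)) · (100π + 144π) = (100 + 144)/2 = 122.
So Σ_{n ∈ Z} |c_n|^2 = 122.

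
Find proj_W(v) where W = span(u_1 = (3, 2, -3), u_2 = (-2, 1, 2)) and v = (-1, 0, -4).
proj_W(v) = (3/2, 0, -3/2)

Set up U = [u_1 | ... | u_2] ∈ R^(3×2). The projector onto W = col(U) is P = U (U^T U)^(-1) U^T.
Compute U^T U =
  [22, -10]
  [-10, 9],
and U^T v = (9, -6).
Solve U^T U · c = U^T v for the coefficients: c = (3/14, -3/7). The projection is proj_W(v) = U c.
Check: (v - proj_W(v)) · u_1 = 0  (should be 0).
Check: (v - proj_W(v)) · u_2 = 0  (should be 0).
Result: proj_W(v) = (3/2, 0, -3/2).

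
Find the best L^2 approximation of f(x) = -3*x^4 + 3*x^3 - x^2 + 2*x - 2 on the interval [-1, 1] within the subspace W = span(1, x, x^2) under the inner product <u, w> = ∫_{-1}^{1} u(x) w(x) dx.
g(x) = -25*x^2/7 + 19*x/5 - 61/35

The best approximation g ∈ W is the orthogonal projection of f onto W. Writing g = a_0 + a_1 x + a_2 x^2, the coefficients solve the normal equations G · a = b where
  G_{ij} = <φ_i, φ_j> and b_i = <f, φ_i>, with φ_0 = 1, φ_1 = x, φ_2 = x^2.
G =
  [2, 0, 2/3]
  [0, 2/3, 0]
  [2/3, 0, 2/5],
b = (-88/15, 38/15, -272/105).
Solving gives a_0 = -61/35, a_1 = 19/5, a_2 = -25/7, so
  g(x) = -25*x^2/7 + 19*x/5 - 61/35.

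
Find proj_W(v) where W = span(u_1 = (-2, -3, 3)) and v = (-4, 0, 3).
proj_W(v) = (-17/11, -51/22, 51/22)

Set up U = [u_1 | ... | u_1] ∈ R^(3×1). The projector onto W = col(U) is P = U (U^T U)^(-1) U^T.
Compute U^T U =
  [22],
and U^T v = (17).
Solve U^T U · c = U^T v for the coefficients: c = (17/22). The projection is proj_W(v) = U c.
Check: (v - proj_W(v)) · u_1 = 0  (should be 0).
Result: proj_W(v) = (-17/11, -51/22, 51/22).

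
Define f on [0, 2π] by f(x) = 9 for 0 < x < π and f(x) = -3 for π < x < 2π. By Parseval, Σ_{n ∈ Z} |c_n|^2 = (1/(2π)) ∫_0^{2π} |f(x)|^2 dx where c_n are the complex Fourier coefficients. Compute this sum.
Σ |c_n|^2 = 45

Parseval equates the L^2 energy of f (normalised by 1/(2π)) with the ℓ^2 sum of its Fourier coefficients: (1/(2π)) ∫_0^{2π} |f|^2 = Σ |c_n|^2.
Compute the left side: (1/(2π)) [∫_0^π 9^2 dx + ∫_π^{2π} (-3)^2 dx] = (1/(2π)) · (81π + 9π) = (81 + 9)/2 = 45.
So Σ_{n ∈ Z} |c_n|^2 = 45.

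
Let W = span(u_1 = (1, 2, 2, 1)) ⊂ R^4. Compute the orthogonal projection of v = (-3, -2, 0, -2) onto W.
proj_W(v) = (-9/10, -9/5, -9/5, -9/10)

Set up U = [u_1 | ... | u_1] ∈ R^(4×1). The projector onto W = col(U) is P = U (U^T U)^(-1) U^T.
Compute U^T U =
  [10],
and U^T v = (-9).
Solve U^T U · c = U^T v for the coefficients: c = (-9/10). The projection is proj_W(v) = U c.
Check: (v - proj_W(v)) · u_1 = 0  (should be 0).
Result: proj_W(v) = (-9/10, -9/5, -9/5, -9/10).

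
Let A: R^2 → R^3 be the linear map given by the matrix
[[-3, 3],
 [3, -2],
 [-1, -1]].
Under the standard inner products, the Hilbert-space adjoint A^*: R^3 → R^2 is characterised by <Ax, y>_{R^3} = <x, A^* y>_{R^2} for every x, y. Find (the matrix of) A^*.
A^* = A^T =
[[-3, 3, -1],
 [3, -2, -1]]

For real matrices with standard dot products, the defining identity <Ax, y> = <x, A^* y> gives (Ax)^T y = x^T (A^*) y, i.e. x^T A^T y = x^T (A^*) y. Since this holds for all x, y, we must have A^* = A^T. Therefore
A^* =
[[-3, 3, -1],
 [3, -2, -1]].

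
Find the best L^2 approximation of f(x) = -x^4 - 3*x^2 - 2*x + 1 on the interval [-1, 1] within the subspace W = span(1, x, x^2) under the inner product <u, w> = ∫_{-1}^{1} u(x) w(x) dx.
g(x) = -27*x^2/7 - 2*x + 38/35

The best approximation g ∈ W is the orthogonal projection of f onto W. Writing g = a_0 + a_1 x + a_2 x^2, the coefficients solve the normal equations G · a = b where
  G_{ij} = <φ_i, φ_j> and b_i = <f, φ_i>, with φ_0 = 1, φ_1 = x, φ_2 = x^2.
G =
  [2, 0, 2/3]
  [0, 2/3, 0]
  [2/3, 0, 2/5],
b = (-2/5, -4/3, -86/105).
Solving gives a_0 = 38/35, a_1 = -2, a_2 = -27/7, so
  g(x) = -27*x^2/7 - 2*x + 38/35.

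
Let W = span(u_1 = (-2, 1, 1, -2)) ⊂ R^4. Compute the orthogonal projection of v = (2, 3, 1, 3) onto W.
proj_W(v) = (6/5, -3/5, -3/5, 6/5)

Set up U = [u_1 | ... | u_1] ∈ R^(4×1). The projector onto W = col(U) is P = U (U^T U)^(-1) U^T.
Compute U^T U =
  [10],
and U^T v = (-6).
Solve U^T U · c = U^T v for the coefficients: c = (-3/5). The projection is proj_W(v) = U c.
Check: (v - proj_W(v)) · u_1 = 0  (should be 0).
Result: proj_W(v) = (6/5, -3/5, -3/5, 6/5).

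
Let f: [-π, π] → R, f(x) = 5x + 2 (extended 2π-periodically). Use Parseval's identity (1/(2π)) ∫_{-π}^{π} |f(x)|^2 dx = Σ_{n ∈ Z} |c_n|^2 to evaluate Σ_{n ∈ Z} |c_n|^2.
Σ |c_n|^2 = 25π^2/3 + 4

Expand and integrate term by term over [-π, π]:
  ∫ (5x)^2 dx = 25·(2π^3/3); ∫ 2·5·(2)·x dx = 0 (odd integrand); ∫ 2^2 dx = 4·2π.
So (1/(2π)) ∫_{-π}^{π} (5x + 2)^2 dx = 25π^2/3 + 4 = 25π^2/3 + 4.
Parseval ⇒ Σ |c_n|^2 = 25π^2/3 + 4.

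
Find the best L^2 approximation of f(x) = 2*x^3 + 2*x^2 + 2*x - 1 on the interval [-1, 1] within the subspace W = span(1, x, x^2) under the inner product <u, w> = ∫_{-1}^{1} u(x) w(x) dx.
g(x) = 2*x^2 + 16*x/5 - 1

The best approximation g ∈ W is the orthogonal projection of f onto W. Writing g = a_0 + a_1 x + a_2 x^2, the coefficients solve the normal equations G · a = b where
  G_{ij} = <φ_i, φ_j> and b_i = <f, φ_i>, with φ_0 = 1, φ_1 = x, φ_2 = x^2.
G =
  [2, 0, 2/3]
  [0, 2/3, 0]
  [2/3, 0, 2/5],
b = (-2/3, 32/15, 2/15).
Solving gives a_0 = -1, a_1 = 16/5, a_2 = 2, so
  g(x) = 2*x^2 + 16*x/5 - 1.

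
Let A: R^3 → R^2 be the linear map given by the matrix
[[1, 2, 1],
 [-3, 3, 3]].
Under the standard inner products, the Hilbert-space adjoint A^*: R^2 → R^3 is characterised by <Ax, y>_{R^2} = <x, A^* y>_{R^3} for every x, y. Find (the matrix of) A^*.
A^* = A^T =
[[1, -3],
 [2, 3],
 [1, 3]]

For real matrices with standard dot products, the defining identity <Ax, y> = <x, A^* y> gives (Ax)^T y = x^T (A^*) y, i.e. x^T A^T y = x^T (A^*) y. Since this holds for all x, y, we must have A^* = A^T. Therefore
A^* =
[[1, -3],
 [2, 3],
 [1, 3]].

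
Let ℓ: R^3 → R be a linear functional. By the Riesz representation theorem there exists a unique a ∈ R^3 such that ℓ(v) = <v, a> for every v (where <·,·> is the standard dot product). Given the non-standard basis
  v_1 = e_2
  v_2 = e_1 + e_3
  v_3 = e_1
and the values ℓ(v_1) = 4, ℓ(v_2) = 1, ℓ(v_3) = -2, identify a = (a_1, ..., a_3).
a = (-2, 4, 3)

Write a = (a_1, ..., a_3) in the standard basis. For each basis vector v_i, ℓ(v_i) = <v_i, a> is a linear equation in the a_j's. Collect the n equations into a matrix system V a = ℓ, where row i of V is v_i (expressed in the standard basis). Since V is invertible (lower-triangular with 1s on the diagonal, up to permutation), solve by back-substitution:
  V =
[[0, 1, 0],
 [1, 0, 1],
 [1, 0, 0]]
  V a = (4, 1, -2)
Solving gives a = (-2, 4, 3).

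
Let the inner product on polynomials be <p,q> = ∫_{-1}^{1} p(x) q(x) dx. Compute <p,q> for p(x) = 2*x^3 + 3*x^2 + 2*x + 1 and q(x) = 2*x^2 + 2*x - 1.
<p,q> = 4

Expand the product: p(x)·q(x) = 4*x^5 + 10*x^4 + 8*x^3 + 3*x^2 - 1.
∫_{-1}^{1} of each monomial x^k gives [2/(k+1) if k even, 0 if k odd]. Integrating term-by-term (or equivalently evaluating the antiderivative F(x) = 2*x^6/3 + 2*x^5 + 2*x^4 + x^3 - x at the endpoints):
  F(1) − F(−1) = 14/3 − (2/3) = 4.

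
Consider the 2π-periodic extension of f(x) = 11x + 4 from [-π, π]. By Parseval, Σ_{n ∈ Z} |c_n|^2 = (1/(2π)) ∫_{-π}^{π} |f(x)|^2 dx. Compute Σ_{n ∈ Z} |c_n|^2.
Σ |c_n|^2 = 121π^2/3 + 16

Expand and integrate term by term over [-π, π]:
  ∫ (11x)^2 dx = 121·(2π^3/3); ∫ 2·11·(4)·x dx = 0 (odd integrand); ∫ 4^2 dx = 16·2π.
So (1/(2π)) ∫_{-π}^{π} (11x + 4)^2 dx = 121π^2/3 + 16 = 121π^2/3 + 16.
Parseval ⇒ Σ |c_n|^2 = 121π^2/3 + 16.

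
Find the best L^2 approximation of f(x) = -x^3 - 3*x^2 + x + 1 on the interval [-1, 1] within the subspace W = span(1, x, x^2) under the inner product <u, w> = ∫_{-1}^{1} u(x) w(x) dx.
g(x) = -3*x^2 + 2*x/5 + 1

The best approximation g ∈ W is the orthogonal projection of f onto W. Writing g = a_0 + a_1 x + a_2 x^2, the coefficients solve the normal equations G · a = b where
  G_{ij} = <φ_i, φ_j> and b_i = <f, φ_i>, with φ_0 = 1, φ_1 = x, φ_2 = x^2.
G =
  [2, 0, 2/3]
  [0, 2/3, 0]
  [2/3, 0, 2/5],
b = (0, 4/15, -8/15).
Solving gives a_0 = 1, a_1 = 2/5, a_2 = -3, so
  g(x) = -3*x^2 + 2*x/5 + 1.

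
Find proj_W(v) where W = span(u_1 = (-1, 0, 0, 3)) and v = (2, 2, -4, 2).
proj_W(v) = (-2/5, 0, 0, 6/5)

Set up U = [u_1 | ... | u_1] ∈ R^(4×1). The projector onto W = col(U) is P = U (U^T U)^(-1) U^T.
Compute U^T U =
  [10],
and U^T v = (4).
Solve U^T U · c = U^T v for the coefficients: c = (2/5). The projection is proj_W(v) = U c.
Check: (v - proj_W(v)) · u_1 = 0  (should be 0).
Result: proj_W(v) = (-2/5, 0, 0, 6/5).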